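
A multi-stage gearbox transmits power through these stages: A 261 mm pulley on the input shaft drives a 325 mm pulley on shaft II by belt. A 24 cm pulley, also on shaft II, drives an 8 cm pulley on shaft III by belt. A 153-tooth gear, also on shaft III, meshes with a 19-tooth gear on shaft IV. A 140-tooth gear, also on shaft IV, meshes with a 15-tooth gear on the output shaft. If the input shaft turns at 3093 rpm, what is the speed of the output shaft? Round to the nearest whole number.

Belt: ratio = 325/261 = 1.2452, so shaft II turns at 3093 / 1.2452 = 2483.9 rpm.
Belt: ratio = 8/24 = 0.33333, so shaft III turns at 2483.9 / 0.33333 = 7451.8 rpm.
Gear mesh: ratio = 19/153 = 0.12418, so shaft IV turns at 7451.8 / 0.12418 = 60006 rpm.
Gear mesh: ratio = 15/140 = 0.10714, so the output shaft turns at 60006 / 0.10714 = 5.6006e+05 rpm.

560058 rpm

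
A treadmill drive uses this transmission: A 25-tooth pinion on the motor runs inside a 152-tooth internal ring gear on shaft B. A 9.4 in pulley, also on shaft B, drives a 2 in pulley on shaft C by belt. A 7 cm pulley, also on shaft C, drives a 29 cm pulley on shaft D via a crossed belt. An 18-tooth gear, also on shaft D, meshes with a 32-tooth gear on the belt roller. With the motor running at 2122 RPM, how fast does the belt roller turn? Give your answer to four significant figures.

222.7 RPM

internal gear 152/25 = 6.08 → 2122/6.08 = 349.01 RPM
belt 2/9.4 = 0.21277 → 349.01/0.21277 = 1640.4 RPM
belt 29/7 = 4.1429 → 1640.4/4.1429 = 395.95 RPM
gear mesh 32/18 = 1.7778 → 395.95/1.7778 = 222.72 RPM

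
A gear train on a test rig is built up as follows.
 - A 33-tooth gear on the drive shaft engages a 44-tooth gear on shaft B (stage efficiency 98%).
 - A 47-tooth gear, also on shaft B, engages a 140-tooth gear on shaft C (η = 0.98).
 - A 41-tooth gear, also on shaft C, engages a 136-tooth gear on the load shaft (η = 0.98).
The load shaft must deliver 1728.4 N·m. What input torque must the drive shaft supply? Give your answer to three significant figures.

139 N·m

Overall ratio R = 1.3333 × 2.9787 × 3.3171 = 13.174; overall efficiency η = 0.98 × 0.98 × 0.98 = 0.9412.
Input torque = output torque / (R × η) = 1728.4 / (13.174 × 0.9412) = 139.39 N·m.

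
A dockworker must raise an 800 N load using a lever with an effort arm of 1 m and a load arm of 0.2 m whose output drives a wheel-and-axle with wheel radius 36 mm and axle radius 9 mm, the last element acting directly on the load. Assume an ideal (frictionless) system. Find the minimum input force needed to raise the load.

40 N

Lever MA = effort arm / load arm = 1/0.2 = 5.
Wheel-and-axle MA = R/r = 36/9 = 4.
Combined ideal MA = 5 × 4 = 20.
Effort = load / MA = 800 / 20 = 40 N.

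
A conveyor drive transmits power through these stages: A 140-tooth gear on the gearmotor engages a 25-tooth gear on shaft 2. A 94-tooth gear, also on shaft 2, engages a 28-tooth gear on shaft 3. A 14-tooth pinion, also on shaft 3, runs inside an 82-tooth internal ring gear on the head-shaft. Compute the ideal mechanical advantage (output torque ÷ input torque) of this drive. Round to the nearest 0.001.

Each stage contributes driven/driver: gear mesh 25/140 = 0.17857, gear mesh 28/94 = 0.29787, internal gear 82/14 = 5.8571.
Overall: 0.17857 × 0.29787 × 5.8571 = 0.31155.

0.312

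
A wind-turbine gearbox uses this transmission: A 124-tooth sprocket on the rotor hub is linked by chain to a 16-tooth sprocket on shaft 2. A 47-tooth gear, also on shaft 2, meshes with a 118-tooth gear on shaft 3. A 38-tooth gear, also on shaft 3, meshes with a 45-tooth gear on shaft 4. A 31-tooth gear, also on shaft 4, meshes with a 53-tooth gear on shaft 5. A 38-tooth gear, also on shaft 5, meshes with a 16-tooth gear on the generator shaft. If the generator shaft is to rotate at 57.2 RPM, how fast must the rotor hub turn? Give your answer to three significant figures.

15.8 RPM

Overall ratio R = 0.12903 × 2.5106 × 1.1842 × 1.7097 × 0.42105 = 0.27616.
Required input speed = output speed × R = 57.2 × 0.27616 = 15.796 RPM.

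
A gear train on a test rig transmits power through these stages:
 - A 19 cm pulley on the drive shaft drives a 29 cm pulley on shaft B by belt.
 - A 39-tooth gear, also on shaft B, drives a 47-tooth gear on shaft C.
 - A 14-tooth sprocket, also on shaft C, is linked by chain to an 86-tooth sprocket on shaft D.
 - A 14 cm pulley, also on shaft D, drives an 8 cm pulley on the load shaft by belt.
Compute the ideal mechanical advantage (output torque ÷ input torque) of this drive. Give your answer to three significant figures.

6.46

Each stage contributes driven/driver: belt 29/19 = 1.5263, gear mesh 47/39 = 1.2051, chain 86/14 = 6.1429, belt 8/14 = 0.57143.
Overall: 1.5263 × 1.2051 × 6.1429 × 0.57143 = 6.4567.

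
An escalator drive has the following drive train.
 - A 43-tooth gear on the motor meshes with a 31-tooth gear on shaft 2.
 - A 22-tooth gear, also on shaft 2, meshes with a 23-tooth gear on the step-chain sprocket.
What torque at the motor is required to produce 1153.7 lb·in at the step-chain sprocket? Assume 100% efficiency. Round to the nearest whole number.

Overall ratio R = 0.72093 × 1.0455 = 0.7537.
Input torque = output torque / R = 1153.7 / 0.7537 = 1530.7 lb·in.

1531 lb·in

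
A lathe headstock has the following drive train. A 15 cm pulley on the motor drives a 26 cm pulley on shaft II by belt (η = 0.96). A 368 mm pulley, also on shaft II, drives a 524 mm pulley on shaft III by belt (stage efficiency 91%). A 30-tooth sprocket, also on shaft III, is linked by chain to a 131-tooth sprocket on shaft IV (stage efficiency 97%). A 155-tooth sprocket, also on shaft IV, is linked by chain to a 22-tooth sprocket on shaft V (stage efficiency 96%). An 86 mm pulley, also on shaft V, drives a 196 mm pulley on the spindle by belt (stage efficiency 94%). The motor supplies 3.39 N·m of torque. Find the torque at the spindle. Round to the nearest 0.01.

9.04 N·m

After the belt (26/15): 3.39 × 1.7333 × 0.96 = 5.641 N·m
After the belt (524/368): 5.641 × 1.4239 × 0.91 = 7.3093 N·m
After the chain (131/30): 7.3093 × 4.3667 × 0.97 = 30.96 N·m
After the chain (22/155): 30.96 × 0.14194 × 0.96 = 4.2185 N·m
After the belt (196/86): 4.2185 × 2.2791 × 0.94 = 9.0375 N·m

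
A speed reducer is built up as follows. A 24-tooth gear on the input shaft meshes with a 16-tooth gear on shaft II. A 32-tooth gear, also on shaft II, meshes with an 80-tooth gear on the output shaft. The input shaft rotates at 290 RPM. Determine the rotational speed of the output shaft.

174 RPM

Gear mesh: ratio = 16/24 = 0.66667, so shaft II turns at 290 / 0.66667 = 435 RPM.
Gear mesh: ratio = 80/32 = 2.5, so the output shaft turns at 435 / 2.5 = 174 RPM.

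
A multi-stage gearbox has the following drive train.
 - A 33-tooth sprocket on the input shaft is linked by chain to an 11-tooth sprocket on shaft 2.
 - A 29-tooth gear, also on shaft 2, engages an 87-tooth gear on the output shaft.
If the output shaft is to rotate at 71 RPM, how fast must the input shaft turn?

Overall ratio R = 0.33333 × 3 = 1.
Required input speed = output speed × R = 71 × 1 = 71 RPM.

71 RPM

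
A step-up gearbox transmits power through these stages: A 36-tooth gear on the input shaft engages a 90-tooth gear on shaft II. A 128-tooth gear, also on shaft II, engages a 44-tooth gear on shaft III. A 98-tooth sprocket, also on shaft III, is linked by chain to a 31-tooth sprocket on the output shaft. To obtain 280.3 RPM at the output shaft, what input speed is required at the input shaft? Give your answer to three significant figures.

76.2 RPM

Overall ratio R = 2.5 × 0.34375 × 0.31633 = 0.27184.
Required input speed = output speed × R = 280.3 × 0.27184 = 76.198 RPM.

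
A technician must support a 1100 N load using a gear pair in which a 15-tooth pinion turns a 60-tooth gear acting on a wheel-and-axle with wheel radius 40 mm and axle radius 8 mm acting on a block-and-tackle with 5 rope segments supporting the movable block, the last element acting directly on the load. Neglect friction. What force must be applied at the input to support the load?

Gear pair MA = 60/15 = 4.
Wheel-and-axle MA = R/r = 40/8 = 5.
Block-and-tackle MA = number of supporting rope parts = 5.
Combined ideal MA = 4 × 5 × 5 = 100.
Effort = load / MA = 1100 / 100 = 11 N.

11 N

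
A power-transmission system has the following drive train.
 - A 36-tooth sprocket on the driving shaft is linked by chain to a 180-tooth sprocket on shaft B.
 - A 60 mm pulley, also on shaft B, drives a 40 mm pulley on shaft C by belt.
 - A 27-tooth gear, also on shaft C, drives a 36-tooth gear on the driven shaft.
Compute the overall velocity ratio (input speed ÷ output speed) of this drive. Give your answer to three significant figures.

Each stage contributes driven/driver: chain 180/36 = 5, belt 40/60 = 0.66667, gear mesh 36/27 = 1.3333.
Overall: 5 × 0.66667 × 1.3333 = 4.4444.

4.44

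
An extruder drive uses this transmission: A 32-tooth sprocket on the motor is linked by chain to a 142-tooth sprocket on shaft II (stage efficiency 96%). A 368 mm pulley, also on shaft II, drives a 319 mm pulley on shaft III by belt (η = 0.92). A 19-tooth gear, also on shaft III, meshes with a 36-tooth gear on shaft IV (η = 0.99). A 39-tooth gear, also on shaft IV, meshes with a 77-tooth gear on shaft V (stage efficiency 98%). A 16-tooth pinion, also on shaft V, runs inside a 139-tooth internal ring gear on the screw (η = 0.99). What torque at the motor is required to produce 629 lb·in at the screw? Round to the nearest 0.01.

Overall ratio R = 4.4375 × 0.86685 × 1.8947 × 1.9744 × 8.6875 = 125.01; overall efficiency η = 0.96 × 0.92 × 0.99 × 0.98 × 0.99 = 0.8483.
Input torque = output torque / (R × η) = 629 / (125.01 × 0.8483) = 5.9312 lb·in.

5.93 lb·in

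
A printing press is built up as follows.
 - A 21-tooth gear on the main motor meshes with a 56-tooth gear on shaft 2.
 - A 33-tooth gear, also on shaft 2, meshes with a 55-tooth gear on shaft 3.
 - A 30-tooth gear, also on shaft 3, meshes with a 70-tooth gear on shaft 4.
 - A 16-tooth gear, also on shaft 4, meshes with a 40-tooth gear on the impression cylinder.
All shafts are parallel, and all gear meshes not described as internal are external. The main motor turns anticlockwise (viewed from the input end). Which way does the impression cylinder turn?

the main motor → shaft 2: external mesh, 1 reversal → CW.
shaft 2 → shaft 3: external mesh, 1 reversal → CCW.
shaft 3 → shaft 4: external mesh, 1 reversal → CW.
shaft 4 → the impression cylinder: external mesh, 1 reversal → CCW.
4 reversals in total — an even number — so the impression cylinder turns the same way as the main motor.

anticlockwise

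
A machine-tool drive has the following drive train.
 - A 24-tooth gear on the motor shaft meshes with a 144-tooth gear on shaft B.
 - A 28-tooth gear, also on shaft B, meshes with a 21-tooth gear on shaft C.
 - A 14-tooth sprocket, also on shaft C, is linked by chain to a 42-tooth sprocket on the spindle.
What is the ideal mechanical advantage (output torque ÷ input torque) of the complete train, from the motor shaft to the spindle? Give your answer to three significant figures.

Each stage contributes driven/driver: gear mesh 144/24 = 6, gear mesh 21/28 = 0.75, chain 42/14 = 3.
Overall: 6 × 0.75 × 3 = 13.5.

13.5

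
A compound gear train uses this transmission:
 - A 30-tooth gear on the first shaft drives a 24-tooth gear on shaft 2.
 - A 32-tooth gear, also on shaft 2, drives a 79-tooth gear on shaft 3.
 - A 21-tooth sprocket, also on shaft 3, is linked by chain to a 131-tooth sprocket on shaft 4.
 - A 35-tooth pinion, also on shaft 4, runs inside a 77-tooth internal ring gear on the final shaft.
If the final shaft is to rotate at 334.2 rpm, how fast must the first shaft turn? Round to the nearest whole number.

9058 rpm

Overall ratio R = 0.8 × 2.4688 × 6.2381 × 2.2 = 27.105.
Required input speed = output speed × R = 334.2 × 27.105 = 9058.3 rpm.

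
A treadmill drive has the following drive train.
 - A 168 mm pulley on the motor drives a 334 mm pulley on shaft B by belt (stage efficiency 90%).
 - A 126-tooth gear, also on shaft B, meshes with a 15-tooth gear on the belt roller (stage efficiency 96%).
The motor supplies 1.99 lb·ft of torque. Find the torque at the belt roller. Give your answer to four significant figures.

After the belt (334/168): 1.99 × 1.9881 × 0.90 = 3.5607 lb·ft
After the gear mesh (15/126): 3.5607 × 0.11905 × 0.96 = 0.40693 lb·ft

0.4069 lb·ft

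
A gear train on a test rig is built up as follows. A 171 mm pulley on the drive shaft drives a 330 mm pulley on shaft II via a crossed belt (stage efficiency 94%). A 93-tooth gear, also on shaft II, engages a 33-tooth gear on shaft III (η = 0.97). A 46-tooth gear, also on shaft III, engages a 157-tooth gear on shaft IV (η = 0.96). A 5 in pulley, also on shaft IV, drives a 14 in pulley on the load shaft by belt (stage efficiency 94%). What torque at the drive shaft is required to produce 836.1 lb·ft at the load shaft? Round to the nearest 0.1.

Overall ratio R = 1.9298 × 0.35484 × 3.413 × 2.8 = 6.5441; overall efficiency η = 0.94 × 0.97 × 0.96 × 0.94 = 0.8228.
Input torque = output torque / (R × η) = 836.1 / (6.5441 × 0.8228) = 155.28 lb·ft.

155.3 lb·ft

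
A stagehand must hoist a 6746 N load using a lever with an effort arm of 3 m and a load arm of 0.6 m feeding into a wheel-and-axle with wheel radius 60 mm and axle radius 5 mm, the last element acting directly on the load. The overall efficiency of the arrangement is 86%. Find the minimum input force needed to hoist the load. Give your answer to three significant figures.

131 N

Lever MA = effort arm / load arm = 3/0.6 = 5.
Wheel-and-axle MA = R/r = 60/5 = 12.
Combined ideal MA = 5 × 12 = 60.
Actual MA = 60 × 0.86 = 51.6.
Effort = load / actual MA = 6746 / 51.6 = 130.74 N.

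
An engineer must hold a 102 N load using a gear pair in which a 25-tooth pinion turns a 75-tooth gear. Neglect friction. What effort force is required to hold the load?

Gear pair MA = 75/25 = 3.
Effort = load / MA = 102 / 3 = 34 N.

34 N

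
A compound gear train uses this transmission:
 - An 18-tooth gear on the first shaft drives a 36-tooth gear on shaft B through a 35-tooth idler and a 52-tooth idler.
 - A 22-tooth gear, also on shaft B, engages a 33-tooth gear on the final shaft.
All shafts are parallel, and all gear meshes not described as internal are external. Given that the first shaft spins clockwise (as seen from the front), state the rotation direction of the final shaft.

the first shaft → shaft B: driver → idler → idler → driven is 3 external meshes, 3 reversals → CCW.
shaft B → the final shaft: external mesh, 1 reversal → CW.
4 reversals in total — an even number — so the final shaft turns the same way as the first shaft.

clockwise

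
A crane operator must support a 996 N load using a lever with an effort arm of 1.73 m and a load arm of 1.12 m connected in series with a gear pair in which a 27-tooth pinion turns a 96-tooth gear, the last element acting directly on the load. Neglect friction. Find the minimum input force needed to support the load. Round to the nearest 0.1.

181.4 N

Lever MA = effort arm / load arm = 1.73/1.12 = 1.5446.
Gear pair MA = 96/27 = 3.5556.
Combined ideal MA = 1.5446 × 3.5556 = 5.4921.
Effort = load / MA = 996 / 5.4921 = 181.35 N.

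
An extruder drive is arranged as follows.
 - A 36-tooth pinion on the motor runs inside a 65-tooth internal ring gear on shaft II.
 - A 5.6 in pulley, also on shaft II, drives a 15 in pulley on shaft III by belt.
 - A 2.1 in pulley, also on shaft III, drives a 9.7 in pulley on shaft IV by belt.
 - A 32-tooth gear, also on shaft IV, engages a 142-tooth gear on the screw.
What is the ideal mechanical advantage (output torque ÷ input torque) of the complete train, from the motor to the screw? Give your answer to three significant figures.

99.1

Each stage contributes driven/driver: internal gear 65/36 = 1.8056, belt 15/5.6 = 2.6786, belt 9.7/2.1 = 4.619, gear mesh 142/32 = 4.4375.
Overall: 1.8056 × 2.6786 × 4.619 × 4.4375 = 99.13.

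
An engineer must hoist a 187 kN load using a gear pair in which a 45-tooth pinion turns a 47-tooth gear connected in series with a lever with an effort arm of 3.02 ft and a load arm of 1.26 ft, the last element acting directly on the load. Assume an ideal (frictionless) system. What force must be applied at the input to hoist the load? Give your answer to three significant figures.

Gear pair MA = 47/45 = 1.0444.
Lever MA = effort arm / load arm = 3.02/1.26 = 2.3968.
Combined ideal MA = 1.0444 × 2.3968 = 2.5034.
Effort = load / MA = 187 / 2.5034 = 74.7 kN.

74.7 kN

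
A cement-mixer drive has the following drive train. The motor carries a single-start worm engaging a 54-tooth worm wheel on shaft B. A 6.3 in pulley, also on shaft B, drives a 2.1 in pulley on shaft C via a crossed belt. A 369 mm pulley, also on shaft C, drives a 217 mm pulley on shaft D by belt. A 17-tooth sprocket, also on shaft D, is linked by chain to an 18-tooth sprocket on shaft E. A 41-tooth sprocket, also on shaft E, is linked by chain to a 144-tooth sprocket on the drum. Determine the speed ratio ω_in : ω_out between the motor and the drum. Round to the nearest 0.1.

Each stage contributes driven/driver: worm 54/1 = 54, belt 2.1/6.3 = 0.33333, belt 217/369 = 0.58808, chain 18/17 = 1.0588, chain 144/41 = 3.5122.
Overall: 54 × 0.33333 × 0.58808 × 1.0588 × 3.5122 = 39.365.

39.4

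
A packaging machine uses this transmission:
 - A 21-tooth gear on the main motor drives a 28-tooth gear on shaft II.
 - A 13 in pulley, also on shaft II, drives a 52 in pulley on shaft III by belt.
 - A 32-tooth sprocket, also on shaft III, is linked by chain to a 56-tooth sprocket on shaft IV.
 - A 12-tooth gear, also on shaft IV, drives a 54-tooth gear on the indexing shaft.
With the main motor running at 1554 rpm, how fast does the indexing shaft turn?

37 rpm

Gear mesh: ratio = 28/21 = 1.3333, so shaft II turns at 1554 / 1.3333 = 1165.5 rpm.
Belt: ratio = 52/13 = 4, so shaft III turns at 1165.5 / 4 = 291.38 rpm.
Chain: ratio = 56/32 = 1.75, so shaft IV turns at 291.38 / 1.75 = 166.5 rpm.
Gear mesh: ratio = 54/12 = 4.5, so the indexing shaft turns at 166.5 / 4.5 = 37 rpm.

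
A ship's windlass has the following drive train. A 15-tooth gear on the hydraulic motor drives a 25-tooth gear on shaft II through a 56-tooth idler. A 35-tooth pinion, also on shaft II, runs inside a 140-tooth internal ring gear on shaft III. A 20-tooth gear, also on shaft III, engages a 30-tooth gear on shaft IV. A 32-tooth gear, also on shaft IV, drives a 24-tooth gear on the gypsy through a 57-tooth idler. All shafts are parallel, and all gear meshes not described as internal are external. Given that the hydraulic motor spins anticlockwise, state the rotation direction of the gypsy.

clockwise

the hydraulic motor → shaft II: driver → idler → driven is 2 external meshes, 2 reversals → CCW.
shaft II → shaft III: internal mesh, same direction → CCW.
shaft III → shaft IV: external mesh, 1 reversal → CW.
shaft IV → the gypsy: driver → idler → driven is 2 external meshes, 2 reversals → CW.
5 reversals in total — an odd number — so the gypsy turns opposite to the hydraulic motor.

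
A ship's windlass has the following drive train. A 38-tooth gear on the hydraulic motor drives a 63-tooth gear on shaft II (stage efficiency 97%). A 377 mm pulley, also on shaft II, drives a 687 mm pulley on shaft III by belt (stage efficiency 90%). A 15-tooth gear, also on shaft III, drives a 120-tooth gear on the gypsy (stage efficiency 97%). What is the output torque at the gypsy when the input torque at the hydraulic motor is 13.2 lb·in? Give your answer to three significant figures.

270 lb·in

After the gear mesh (63/38): 13.2 × 1.6579 × 0.97 = 21.228 lb·in
After the belt (687/377): 21.228 × 1.8223 × 0.90 = 34.815 lb·in
After the gear mesh (120/15): 34.815 × 8 × 0.97 = 270.16 lb·in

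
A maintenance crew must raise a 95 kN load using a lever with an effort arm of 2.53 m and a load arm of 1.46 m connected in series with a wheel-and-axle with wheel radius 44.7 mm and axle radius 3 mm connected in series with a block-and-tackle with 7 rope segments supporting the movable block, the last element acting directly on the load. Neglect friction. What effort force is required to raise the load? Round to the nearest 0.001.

0.526 kN

Lever MA = effort arm / load arm = 2.53/1.46 = 1.7329.
Wheel-and-axle MA = R/r = 44.7/3 = 14.9.
Block-and-tackle MA = number of supporting rope parts = 7.
Combined ideal MA = 1.7329 × 14.9 × 7 = 180.74.
Effort = load / MA = 95 / 180.74 = 0.52562 kN.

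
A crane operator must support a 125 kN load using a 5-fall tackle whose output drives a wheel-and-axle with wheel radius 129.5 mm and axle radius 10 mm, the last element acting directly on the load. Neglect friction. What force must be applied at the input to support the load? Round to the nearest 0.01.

Block-and-tackle MA = number of supporting rope parts = 5.
Wheel-and-axle MA = R/r = 129.5/10 = 12.95.
Combined ideal MA = 5 × 12.95 = 64.75.
Effort = load / MA = 125 / 64.75 = 1.9305 kN.

1.93 kN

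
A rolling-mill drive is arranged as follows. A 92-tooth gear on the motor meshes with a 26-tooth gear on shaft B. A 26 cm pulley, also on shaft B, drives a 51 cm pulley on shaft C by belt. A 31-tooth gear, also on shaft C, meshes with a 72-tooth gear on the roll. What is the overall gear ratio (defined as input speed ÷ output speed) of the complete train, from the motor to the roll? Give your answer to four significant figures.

Each stage contributes driven/driver: gear mesh 26/92 = 0.28261, belt 51/26 = 1.9615, gear mesh 72/31 = 2.3226.
Overall: 0.28261 × 1.9615 × 2.3226 = 1.2875.

1.288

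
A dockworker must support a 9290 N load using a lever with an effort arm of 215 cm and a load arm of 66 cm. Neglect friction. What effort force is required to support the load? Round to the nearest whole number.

2852 N

Lever MA = effort arm / load arm = 215/66 = 3.2576.
Effort = load / MA = 9290 / 3.2576 = 2851.8 N.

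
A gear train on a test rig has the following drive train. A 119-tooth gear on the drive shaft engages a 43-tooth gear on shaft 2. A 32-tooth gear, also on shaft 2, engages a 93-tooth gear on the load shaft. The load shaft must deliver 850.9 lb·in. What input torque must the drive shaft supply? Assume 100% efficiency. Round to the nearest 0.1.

810.3 lb·in

Overall ratio R = 0.36134 × 2.9062 = 1.0502.
Input torque = output torque / R = 850.9 / 1.0502 = 810.26 lb·in.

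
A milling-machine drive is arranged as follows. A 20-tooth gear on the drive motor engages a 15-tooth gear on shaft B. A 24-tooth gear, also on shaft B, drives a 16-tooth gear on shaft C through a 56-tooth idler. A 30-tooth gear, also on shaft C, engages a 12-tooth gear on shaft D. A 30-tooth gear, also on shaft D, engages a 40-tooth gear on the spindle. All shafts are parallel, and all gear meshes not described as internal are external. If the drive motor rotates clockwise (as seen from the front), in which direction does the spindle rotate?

counterclockwise

the drive motor → shaft B: external mesh, 1 reversal → CCW.
shaft B → shaft C: driver → idler → driven is 2 external meshes, 2 reversals → CCW.
shaft C → shaft D: external mesh, 1 reversal → CW.
shaft D → the spindle: external mesh, 1 reversal → CCW.
5 reversals in total — an odd number — so the spindle turns opposite to the drive motor.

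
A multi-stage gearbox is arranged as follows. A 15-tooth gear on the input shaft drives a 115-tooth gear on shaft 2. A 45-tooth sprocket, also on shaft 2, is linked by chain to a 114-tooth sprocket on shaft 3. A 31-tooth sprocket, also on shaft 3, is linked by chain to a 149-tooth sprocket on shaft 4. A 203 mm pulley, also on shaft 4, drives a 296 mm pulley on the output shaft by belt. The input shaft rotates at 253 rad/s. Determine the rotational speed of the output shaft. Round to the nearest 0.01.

1.86 rad/s

Gear mesh: ratio = 115/15 = 7.6667, so shaft 2 turns at 253 / 7.6667 = 33 rad/s.
Chain: ratio = 114/45 = 2.5333, so shaft 3 turns at 33 / 2.5333 = 13.026 rad/s.
Chain: ratio = 149/31 = 4.8065, so shaft 4 turns at 13.026 / 4.8065 = 2.7102 rad/s.
Belt: ratio = 296/203 = 1.4581, so the output shaft turns at 2.7102 / 1.4581 = 1.8587 rad/s.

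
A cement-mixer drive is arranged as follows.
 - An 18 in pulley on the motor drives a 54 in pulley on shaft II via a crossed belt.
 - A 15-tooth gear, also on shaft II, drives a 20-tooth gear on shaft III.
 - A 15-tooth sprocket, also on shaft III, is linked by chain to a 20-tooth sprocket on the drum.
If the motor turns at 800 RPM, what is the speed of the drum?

the motor → shaft II (belt, 54/18): 800 ÷ 3 = 266.67 RPM
shaft II → shaft III (gear mesh, 20/15): 266.67 ÷ 1.3333 = 200 RPM
shaft III → the drum (chain, 20/15): 200 ÷ 1.3333 = 150 RPM

150 RPM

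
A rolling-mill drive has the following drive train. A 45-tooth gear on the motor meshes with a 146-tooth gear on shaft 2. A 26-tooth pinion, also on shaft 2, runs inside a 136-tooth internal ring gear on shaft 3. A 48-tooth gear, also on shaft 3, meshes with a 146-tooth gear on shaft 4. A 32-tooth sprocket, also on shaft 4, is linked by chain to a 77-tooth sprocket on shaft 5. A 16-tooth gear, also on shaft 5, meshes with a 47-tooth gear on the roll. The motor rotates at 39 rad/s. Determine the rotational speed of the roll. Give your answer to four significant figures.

the motor → shaft 2 (gear mesh, 146/45): 39 ÷ 3.2444 = 12.021 rad/s
shaft 2 → shaft 3 (internal gear, 136/26): 12.021 ÷ 5.2308 = 2.298 rad/s
shaft 3 → shaft 4 (gear mesh, 146/48): 2.298 ÷ 3.0417 = 0.75552 rad/s
shaft 4 → shaft 5 (chain, 77/32): 0.75552 ÷ 2.4062 = 0.31398 rad/s
shaft 5 → the roll (gear mesh, 47/16): 0.31398 ÷ 2.9375 = 0.10689 rad/s

0.1069 rad/s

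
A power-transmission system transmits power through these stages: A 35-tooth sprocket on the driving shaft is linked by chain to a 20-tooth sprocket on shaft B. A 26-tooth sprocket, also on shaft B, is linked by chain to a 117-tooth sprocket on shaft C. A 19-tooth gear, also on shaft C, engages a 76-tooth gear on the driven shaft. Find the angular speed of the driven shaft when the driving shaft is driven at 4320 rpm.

420 rpm

Chain: ratio = 20/35 = 0.57143, so shaft B turns at 4320 / 0.57143 = 7560 rpm.
Chain: ratio = 117/26 = 4.5, so shaft C turns at 7560 / 4.5 = 1680 rpm.
Gear mesh: ratio = 76/19 = 4, so the driven shaft turns at 1680 / 4 = 420 rpm.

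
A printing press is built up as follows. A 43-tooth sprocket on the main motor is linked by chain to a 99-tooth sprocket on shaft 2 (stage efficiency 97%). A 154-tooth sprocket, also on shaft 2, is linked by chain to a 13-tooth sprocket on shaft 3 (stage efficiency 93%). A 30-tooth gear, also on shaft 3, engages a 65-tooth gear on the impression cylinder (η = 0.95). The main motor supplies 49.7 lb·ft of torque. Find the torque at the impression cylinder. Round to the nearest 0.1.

Chain: ratio = 99/43 = 2.3023; torque at shaft 2 = 49.7 × 2.3023 × 0.97 = 110.99 lb·ft.
Chain: ratio = 13/154 = 0.084416; torque at shaft 3 = 110.99 × 0.084416 × 0.93 = 8.7137 lb·ft.
Gear mesh: ratio = 65/30 = 2.1667; torque at the impression cylinder = 8.7137 × 2.1667 × 0.95 = 17.936 lb·ft.

17.9 lb·ft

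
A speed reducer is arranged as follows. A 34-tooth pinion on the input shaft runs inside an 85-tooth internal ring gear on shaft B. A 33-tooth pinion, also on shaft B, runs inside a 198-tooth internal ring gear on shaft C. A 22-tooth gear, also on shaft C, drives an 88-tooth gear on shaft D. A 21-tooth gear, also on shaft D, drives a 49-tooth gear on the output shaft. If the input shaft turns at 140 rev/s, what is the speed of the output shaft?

1 rev/s

internal gear 85/34 = 2.5 → 140/2.5 = 56 rev/s
internal gear 198/33 = 6 → 56/6 = 9.3333 rev/s
gear mesh 88/22 = 4 → 9.3333/4 = 2.3333 rev/s
gear mesh 49/21 = 2.3333 → 2.3333/2.3333 = 1 rev/s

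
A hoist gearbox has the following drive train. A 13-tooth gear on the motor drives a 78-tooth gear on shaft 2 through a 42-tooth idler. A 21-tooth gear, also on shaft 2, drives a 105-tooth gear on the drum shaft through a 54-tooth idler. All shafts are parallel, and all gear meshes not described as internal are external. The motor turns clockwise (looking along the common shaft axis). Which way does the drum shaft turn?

clockwise

the motor → shaft 2: driver → idler → driven is 2 external meshes, 2 reversals → CW.
shaft 2 → the drum shaft: driver → idler → driven is 2 external meshes, 2 reversals → CW.
4 reversals in total — an even number — so the drum shaft turns the same way as the motor.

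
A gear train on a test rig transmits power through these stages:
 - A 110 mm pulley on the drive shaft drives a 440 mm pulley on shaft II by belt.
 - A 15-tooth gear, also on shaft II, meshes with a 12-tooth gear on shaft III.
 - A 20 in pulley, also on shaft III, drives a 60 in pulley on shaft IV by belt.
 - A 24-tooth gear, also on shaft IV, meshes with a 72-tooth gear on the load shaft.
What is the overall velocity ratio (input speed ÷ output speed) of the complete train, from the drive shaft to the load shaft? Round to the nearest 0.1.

28.8

Each stage contributes driven/driver: belt 440/110 = 4, gear mesh 12/15 = 0.8, belt 60/20 = 3, gear mesh 72/24 = 3.
Overall: 4 × 0.8 × 3 × 3 = 28.8.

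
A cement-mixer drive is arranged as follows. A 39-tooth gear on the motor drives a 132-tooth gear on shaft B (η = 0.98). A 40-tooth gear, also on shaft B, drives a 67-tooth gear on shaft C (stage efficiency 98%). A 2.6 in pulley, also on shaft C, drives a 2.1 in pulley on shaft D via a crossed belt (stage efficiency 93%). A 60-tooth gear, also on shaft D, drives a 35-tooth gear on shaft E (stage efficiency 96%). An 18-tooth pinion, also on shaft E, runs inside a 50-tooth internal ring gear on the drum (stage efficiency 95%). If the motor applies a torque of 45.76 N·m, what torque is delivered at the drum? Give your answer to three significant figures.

277 N·m

Gear mesh: ratio = 132/39 = 3.3846; torque at shaft B = 45.76 × 3.3846 × 0.98 = 151.78 N·m.
Gear mesh: ratio = 67/40 = 1.675; torque at shaft C = 151.78 × 1.675 × 0.98 = 249.15 N·m.
Belt: ratio = 2.1/2.6 = 0.80769; torque at shaft D = 249.15 × 0.80769 × 0.93 = 187.15 N·m.
Gear mesh: ratio = 35/60 = 0.58333; torque at shaft E = 187.15 × 0.58333 × 0.96 = 104.8 N·m.
Internal gear: ratio = 50/18 = 2.7778; torque at the drum = 104.8 × 2.7778 × 0.95 = 276.57 N·m.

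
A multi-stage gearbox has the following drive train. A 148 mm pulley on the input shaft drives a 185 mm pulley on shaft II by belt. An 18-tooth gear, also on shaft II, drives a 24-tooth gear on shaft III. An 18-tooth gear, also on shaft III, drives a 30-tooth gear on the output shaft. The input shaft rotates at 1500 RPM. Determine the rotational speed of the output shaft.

540 RPM

the input shaft → shaft II (belt, 185/148): 1500 ÷ 1.25 = 1200 RPM
shaft II → shaft III (gear mesh, 24/18): 1200 ÷ 1.3333 = 900 RPM
shaft III → the output shaft (gear mesh, 30/18): 900 ÷ 1.6667 = 540 RPM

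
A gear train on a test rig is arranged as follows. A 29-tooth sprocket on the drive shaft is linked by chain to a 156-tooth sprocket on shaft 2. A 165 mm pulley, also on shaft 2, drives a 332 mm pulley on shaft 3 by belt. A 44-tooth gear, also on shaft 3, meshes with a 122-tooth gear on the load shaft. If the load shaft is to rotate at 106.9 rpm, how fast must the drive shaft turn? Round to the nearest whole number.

Overall ratio R = 5.3793 × 2.0121 × 2.7727 = 30.012.
Required input speed = output speed × R = 106.9 × 30.012 = 3208.2 rpm.

3208 rpm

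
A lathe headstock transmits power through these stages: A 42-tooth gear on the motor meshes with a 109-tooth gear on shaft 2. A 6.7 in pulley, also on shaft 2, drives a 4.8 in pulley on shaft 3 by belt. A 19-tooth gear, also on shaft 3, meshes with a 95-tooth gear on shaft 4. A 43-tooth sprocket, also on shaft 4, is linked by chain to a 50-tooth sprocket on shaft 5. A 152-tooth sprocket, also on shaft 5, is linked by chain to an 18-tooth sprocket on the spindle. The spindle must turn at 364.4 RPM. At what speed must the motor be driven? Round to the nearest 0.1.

466.5 RPM

Overall ratio R = 2.5952 × 0.71642 × 5 × 1.1628 × 0.11842 = 1.2801.
Required input speed = output speed × R = 364.4 × 1.2801 = 466.47 RPM.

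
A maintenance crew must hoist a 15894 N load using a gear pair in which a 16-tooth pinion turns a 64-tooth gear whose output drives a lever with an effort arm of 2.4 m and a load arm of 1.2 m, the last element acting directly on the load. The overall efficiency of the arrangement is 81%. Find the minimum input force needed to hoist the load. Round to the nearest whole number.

Gear pair MA = 64/16 = 4.
Lever MA = effort arm / load arm = 2.4/1.2 = 2.
Combined ideal MA = 4 × 2 = 8.
Actual MA = 8 × 0.81 = 6.48.
Effort = load / actual MA = 15894 / 6.48 = 2452.8 N.

2453 N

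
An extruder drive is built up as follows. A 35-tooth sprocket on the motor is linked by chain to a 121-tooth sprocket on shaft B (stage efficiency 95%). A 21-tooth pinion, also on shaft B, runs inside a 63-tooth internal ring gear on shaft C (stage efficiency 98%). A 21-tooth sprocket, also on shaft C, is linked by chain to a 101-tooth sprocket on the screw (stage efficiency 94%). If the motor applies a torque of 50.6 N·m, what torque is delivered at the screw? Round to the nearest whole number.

chain 121/35 = 3.4571 → τ = 50.6·3.4571·0.95 = 166.18 N·m
internal gear 63/21 = 3 → τ = 166.18·3·0.98 = 488.58 N·m
chain 101/21 = 4.8095 → τ = 488.58·4.8095·0.94 = 2208.9 N·m

2209 N·m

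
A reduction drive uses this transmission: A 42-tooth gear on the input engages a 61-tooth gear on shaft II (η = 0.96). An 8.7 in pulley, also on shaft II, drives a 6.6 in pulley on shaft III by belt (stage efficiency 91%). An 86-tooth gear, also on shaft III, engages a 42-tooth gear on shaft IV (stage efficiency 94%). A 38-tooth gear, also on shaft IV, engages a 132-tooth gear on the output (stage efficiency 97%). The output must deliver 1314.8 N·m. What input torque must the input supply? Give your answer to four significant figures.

883.1 N·m

Overall ratio R = 1.4524 × 0.75862 × 0.48837 × 3.4737 = 1.8692; overall efficiency η = 0.96 × 0.91 × 0.94 × 0.97 = 0.7965.
Input torque = output torque / (R × η) = 1314.8 / (1.8692 × 0.7965) = 883.08 N·m.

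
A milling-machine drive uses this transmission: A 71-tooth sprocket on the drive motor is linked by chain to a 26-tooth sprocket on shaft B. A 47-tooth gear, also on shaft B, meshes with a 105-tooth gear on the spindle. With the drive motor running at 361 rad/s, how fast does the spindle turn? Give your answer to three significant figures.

chain 26/71 = 0.3662 → 361/0.3662 = 985.81 rad/s
gear mesh 105/47 = 2.234 → 985.81/2.234 = 441.27 rad/s

441 rad/s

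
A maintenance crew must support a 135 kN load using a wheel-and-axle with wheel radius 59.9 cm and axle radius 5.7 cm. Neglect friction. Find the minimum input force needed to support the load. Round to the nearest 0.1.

12.8 kN

Wheel-and-axle MA = R/r = 59.9/5.7 = 10.509.
Effort = load / MA = 135 / 10.509 = 12.846 kN.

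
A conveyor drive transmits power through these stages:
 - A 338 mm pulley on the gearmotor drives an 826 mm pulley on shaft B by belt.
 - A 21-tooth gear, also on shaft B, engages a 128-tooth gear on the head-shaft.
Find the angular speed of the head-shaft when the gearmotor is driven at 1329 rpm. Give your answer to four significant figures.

the gearmotor → shaft B (belt, 826/338): 1329 ÷ 2.4438 = 543.83 rpm
shaft B → the head-shaft (gear mesh, 128/21): 543.83 ÷ 6.0952 = 89.222 rpm

89.22 rpm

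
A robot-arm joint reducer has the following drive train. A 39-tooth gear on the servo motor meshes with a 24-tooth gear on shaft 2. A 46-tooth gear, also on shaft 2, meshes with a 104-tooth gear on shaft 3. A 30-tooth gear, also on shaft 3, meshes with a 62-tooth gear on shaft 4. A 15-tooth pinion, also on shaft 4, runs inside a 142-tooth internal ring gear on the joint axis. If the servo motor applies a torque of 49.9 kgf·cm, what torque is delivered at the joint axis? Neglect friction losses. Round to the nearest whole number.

1358 kgf·cm

gear mesh 24/39 = 0.61538 → τ = 49.9·0.61538 = 30.708 kgf·cm
gear mesh 104/46 = 2.2609 → τ = 30.708·2.2609 = 69.426 kgf·cm
gear mesh 62/30 = 2.0667 → τ = 69.426·2.0667 = 143.48 kgf·cm
internal gear 142/15 = 9.4667 → τ = 143.48·9.4667 = 1358.3 kgf·cm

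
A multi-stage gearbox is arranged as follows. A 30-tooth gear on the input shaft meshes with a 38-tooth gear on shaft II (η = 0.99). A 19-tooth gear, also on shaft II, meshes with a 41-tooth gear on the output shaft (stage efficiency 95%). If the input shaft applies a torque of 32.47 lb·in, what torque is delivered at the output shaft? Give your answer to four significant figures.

After the gear mesh (38/30): 32.47 × 1.2667 × 0.99 = 40.717 lb·in
After the gear mesh (41/19): 40.717 × 2.1579 × 0.95 = 83.471 lb·in

83.47 lb·in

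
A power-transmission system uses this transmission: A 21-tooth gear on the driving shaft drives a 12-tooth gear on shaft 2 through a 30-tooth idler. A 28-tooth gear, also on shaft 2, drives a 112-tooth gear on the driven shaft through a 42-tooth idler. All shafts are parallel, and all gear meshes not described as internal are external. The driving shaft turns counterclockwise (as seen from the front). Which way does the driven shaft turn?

counterclockwise

the driving shaft → shaft 2: driver → idler → driven is 2 external meshes, 2 reversals → CCW.
shaft 2 → the driven shaft: driver → idler → driven is 2 external meshes, 2 reversals → CCW.
4 reversals in total — an even number — so the driven shaft turns the same way as the driving shaft.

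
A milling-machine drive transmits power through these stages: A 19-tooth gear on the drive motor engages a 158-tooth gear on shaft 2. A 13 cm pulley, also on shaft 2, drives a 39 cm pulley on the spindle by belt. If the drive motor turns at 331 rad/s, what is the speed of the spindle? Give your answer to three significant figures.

Gear mesh: ratio = 158/19 = 8.3158, so shaft 2 turns at 331 / 8.3158 = 39.804 rad/s.
Belt: ratio = 39/13 = 3, so the spindle turns at 39.804 / 3 = 13.268 rad/s.

13.3 rad/s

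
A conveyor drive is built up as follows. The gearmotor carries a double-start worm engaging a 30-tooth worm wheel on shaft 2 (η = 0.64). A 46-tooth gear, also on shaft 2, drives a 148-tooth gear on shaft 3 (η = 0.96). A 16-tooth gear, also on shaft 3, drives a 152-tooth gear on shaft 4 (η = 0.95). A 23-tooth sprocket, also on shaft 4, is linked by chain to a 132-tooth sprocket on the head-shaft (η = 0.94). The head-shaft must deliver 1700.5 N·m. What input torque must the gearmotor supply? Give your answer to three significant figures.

1.18 N·m

Overall ratio R = 15 × 3.2174 × 9.5 × 5.7391 = 2631.3; overall efficiency η = 0.64 × 0.96 × 0.95 × 0.94 = 0.5487.
Input torque = output torque / (R × η) = 1700.5 / (2631.3 × 0.5487) = 1.1779 N·m.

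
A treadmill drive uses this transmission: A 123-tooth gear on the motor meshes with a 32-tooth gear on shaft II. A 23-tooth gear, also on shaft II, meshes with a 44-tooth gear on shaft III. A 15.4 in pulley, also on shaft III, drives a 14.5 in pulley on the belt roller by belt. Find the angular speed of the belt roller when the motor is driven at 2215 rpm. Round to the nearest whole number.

Gear mesh: ratio = 32/123 = 0.26016, so shaft II turns at 2215 / 0.26016 = 8513.9 rpm.
Gear mesh: ratio = 44/23 = 1.913, so shaft III turns at 8513.9 / 1.913 = 4450.5 rpm.
Belt: ratio = 14.5/15.4 = 0.94156, so the belt roller turns at 4450.5 / 0.94156 = 4726.7 rpm.

4727 rpm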